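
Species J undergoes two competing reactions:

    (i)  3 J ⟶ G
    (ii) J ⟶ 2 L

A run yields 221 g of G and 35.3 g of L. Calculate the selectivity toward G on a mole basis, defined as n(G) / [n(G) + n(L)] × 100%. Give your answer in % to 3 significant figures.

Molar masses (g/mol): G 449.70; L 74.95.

n(G) = 221 / 449.70 = 0.4914 mol
n(L) = 35.3 / 74.95 = 0.4710 mol
selectivity = 0.4914/(0.4914+0.4710) × 100 = 51.06 %

51.1 %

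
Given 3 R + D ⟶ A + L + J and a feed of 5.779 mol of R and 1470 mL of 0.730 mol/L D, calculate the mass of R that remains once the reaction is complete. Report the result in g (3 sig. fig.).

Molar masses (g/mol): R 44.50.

114 g

n(R) = 5.779 mol
n(D) = 0.730 × 1470/1000 = 1.073 mol
n/ν for R = 5.779/3 = 1.926
n/ν for D = 1.073/1 = 1.073
Smallest n/ν is D → limiting reagent.
R consumed = (3/1) × 1.073 = 3.219 mol
R remaining = 5.779 − 3.219 = 2.560 mol
mass = 2.560 × 44.50 = 113.9 g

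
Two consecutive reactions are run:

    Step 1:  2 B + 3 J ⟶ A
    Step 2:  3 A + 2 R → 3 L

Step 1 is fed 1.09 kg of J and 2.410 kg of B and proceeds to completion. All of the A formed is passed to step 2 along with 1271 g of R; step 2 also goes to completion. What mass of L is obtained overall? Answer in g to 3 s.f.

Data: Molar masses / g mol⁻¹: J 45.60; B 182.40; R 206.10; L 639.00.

4220 g

Step 1:
n(J) = 1.090×1000 / 45.60 = 23.90 mol
n(B) = 2.410×1000 / 182.40 = 13.21 mol
n/ν for J = 23.90/3 = 7.967
n/ν for B = 13.21/2 = 6.605
Smallest n/ν is B → limiting reagent.
n(A) produced = (1/2) × 13.21 = 6.605 mol
Step 2:
n(A) available = 6.605 mol
n(R) = 1271 / 206.10 = 6.167 mol
n/ν for A = 6.605/3 = 2.202
n/ν for R = 6.167/2 = 3.084
Smallest n/ν is A → limiting reagent.
n(L) = (3/3) × 6.605 = 6.605 mol
mass = 6.605 × 639.00 = 4221 g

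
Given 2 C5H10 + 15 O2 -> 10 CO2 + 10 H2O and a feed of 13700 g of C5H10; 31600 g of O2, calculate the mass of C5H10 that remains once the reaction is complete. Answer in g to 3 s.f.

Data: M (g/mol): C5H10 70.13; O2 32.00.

n(C5H10) = 13700 / 70.13 = 195.4 mol
n(O2) = 31600 / 32.00 = 987.5 mol
n/ν for C5H10 = 195.4/2 = 97.70
n/ν for O2 = 987.5/15 = 65.83
Smallest n/ν is O2 → limiting reagent.
C5H10 consumed = (2/15) × 987.5 = 131.7 mol
C5H10 remaining = 195.4 − 131.7 = 63.70 mol
mass = 63.70 × 70.13 = 4467 g

4470 g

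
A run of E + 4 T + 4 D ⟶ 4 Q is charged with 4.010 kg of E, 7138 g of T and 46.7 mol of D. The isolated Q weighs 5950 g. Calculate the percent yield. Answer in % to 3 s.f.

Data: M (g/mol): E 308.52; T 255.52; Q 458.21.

46.5 %

n(E) = 4.010×1000 / 308.52 = 13.00 mol
n(T) = 7138 / 255.52 = 27.94 mol
n(D) = 46.70 mol
n/ν → E: 13.00, T: 6.985, D: 11.68; T is limiting.
theoretical n(Q) = (4/4) × 27.94 = 27.94 mol → 12800 g
% yield = 5950 / 12800 × 100 = 46.48 %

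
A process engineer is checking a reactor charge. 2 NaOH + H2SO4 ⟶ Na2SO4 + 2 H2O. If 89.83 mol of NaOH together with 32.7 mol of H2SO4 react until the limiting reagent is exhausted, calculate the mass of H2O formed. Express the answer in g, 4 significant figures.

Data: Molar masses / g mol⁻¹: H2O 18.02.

n(NaOH) = 89.83 mol
n(H2SO4) = 32.70 mol
n/ν for NaOH = 89.83/2 = 44.92
n/ν for H2SO4 = 32.70/1 = 32.70
Smallest n/ν is H2SO4 → limiting reagent.
n(H2O) = (2/1) × 32.70 = 65.40 mol
mass = 65.40 × 18.02 = 1179 g

1179 g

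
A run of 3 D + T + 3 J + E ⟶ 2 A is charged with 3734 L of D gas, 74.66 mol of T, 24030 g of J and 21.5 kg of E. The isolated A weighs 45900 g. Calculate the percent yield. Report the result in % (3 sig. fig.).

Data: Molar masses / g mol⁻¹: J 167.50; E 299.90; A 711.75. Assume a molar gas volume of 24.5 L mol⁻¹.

n(D) = 3734 / 24.5 = 152.4 mol
n(T) = 74.66 mol
n(J) = 24030 / 167.50 = 143.5 mol
n(E) = 21.50×1000 / 299.90 = 71.69 mol
n/ν → D: 50.80, T: 74.66, J: 47.83, E: 71.69; J is limiting.
theoretical n(A) = (2/3) × 143.5 = 95.67 mol → 68090 g
% yield = 45900 / 68090 × 100 = 67.41 %

67.4 %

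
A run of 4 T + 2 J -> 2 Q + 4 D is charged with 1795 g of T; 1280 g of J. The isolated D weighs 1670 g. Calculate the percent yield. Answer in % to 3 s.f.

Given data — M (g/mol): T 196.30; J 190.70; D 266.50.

n(T) = 1795 / 196.30 = 9.144 mol
n(J) = 1280 / 190.70 = 6.712 mol
n/ν for T = 9.144/4 = 2.286
n/ν for J = 6.712/2 = 3.356
Smallest n/ν is T → limiting reagent.
theoretical n(D) = (4/4) × 9.144 = 9.144 mol → 2437 g
% yield = 1670 / 2437 × 100 = 68.53 %

68.5 %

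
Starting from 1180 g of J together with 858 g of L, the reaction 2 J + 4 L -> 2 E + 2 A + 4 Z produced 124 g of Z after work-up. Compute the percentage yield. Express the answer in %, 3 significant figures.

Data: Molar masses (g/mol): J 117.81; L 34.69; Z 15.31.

40.4 %

n(J) = 1180 / 117.81 = 10.02 mol
n(L) = 858.0 / 34.69 = 24.73 mol
n/ν → J: 5.010, L: 6.183; J is limiting.
theoretical n(Z) = (4/2) × 10.02 = 20.04 mol → 306.8 g
% yield = 124 / 306.8 × 100 = 40.42 %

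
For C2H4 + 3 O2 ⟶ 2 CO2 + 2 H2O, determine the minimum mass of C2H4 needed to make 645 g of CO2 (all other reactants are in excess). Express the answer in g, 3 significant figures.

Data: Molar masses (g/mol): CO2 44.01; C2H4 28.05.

206 g

n(CO2) = 645 / 44.01 = 14.66 mol
n(C2H4) = (1/2) × 14.66 = 7.330 mol
mass = 7.330 × 28.05 = 205.6 g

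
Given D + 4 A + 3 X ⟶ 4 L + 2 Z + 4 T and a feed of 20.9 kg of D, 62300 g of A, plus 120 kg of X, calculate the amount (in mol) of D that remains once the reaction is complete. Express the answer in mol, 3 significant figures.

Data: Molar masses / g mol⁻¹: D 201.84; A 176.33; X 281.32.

15.2 mol

n(D) = 20.90×1000 / 201.84 = 103.5 mol
n(A) = 62300 / 176.33 = 353.3 mol
n(X) = 120.0×1000 / 281.32 = 426.6 mol
n/ν for D = 103.5/1 = 103.5
n/ν for A = 353.3/4 = 88.33
n/ν for X = 426.6/3 = 142.2
Smallest n/ν is A → limiting reagent.
D consumed = (1/4) × 353.3 = 88.33 mol
D remaining = 103.5 − 88.33 = 15.17 mol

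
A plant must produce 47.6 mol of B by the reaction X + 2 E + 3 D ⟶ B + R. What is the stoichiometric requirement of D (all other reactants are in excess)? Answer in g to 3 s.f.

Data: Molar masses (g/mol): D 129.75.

18500 g

n(B) = 47.60 mol
n(D) = (3/1) × 47.60 = 142.8 mol
mass = 142.8 × 129.75 = 18530 g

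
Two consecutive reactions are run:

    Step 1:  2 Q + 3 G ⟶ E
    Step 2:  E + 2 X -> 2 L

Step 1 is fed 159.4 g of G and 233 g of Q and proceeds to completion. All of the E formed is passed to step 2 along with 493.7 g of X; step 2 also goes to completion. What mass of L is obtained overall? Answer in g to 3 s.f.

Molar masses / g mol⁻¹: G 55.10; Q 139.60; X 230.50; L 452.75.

756 g

Step 1:
n(G) = 159.4 / 55.10 = 2.893 mol
n(Q) = 233.0 / 139.60 = 1.669 mol
n/ν → G: 0.9643, Q: 0.8345; Q is limiting.
n(E) produced = (1/2) × 1.669 = 0.8345 mol
Step 2:
n(E) available = 0.8345 mol
n(X) = 493.7 / 230.50 = 2.142 mol
n/ν → E: 0.8345, X: 1.071; E is limiting.
n(L) = (2/1) × 0.8345 = 1.669 mol
mass = 1.669 × 452.75 = 755.6 g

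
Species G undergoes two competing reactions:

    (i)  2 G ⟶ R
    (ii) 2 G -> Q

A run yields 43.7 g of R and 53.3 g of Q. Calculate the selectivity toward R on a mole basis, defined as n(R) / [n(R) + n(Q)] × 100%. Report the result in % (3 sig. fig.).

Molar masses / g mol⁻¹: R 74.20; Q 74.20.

45.1 %

n(R) = 43.7 / 74.20 = 0.5889 mol
n(Q) = 53.3 / 74.20 = 0.7183 mol
selectivity = 0.5889/(0.5889+0.7183) × 100 = 45.05 %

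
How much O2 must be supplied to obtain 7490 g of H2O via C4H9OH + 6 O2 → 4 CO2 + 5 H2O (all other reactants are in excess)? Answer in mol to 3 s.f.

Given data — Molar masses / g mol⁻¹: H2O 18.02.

499 mol

n(H2O) = 7490 / 18.02 = 415.6 mol
n(O2) = (6/5) × 415.6 = 498.7 mol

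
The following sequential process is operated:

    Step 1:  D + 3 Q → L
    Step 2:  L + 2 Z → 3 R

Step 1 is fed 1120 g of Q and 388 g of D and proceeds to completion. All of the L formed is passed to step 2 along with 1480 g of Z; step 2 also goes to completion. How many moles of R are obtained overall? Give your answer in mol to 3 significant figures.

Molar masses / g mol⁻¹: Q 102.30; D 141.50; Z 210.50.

Step 1:
n(Q) = 1120 / 102.30 = 10.95 mol
n(D) = 388.0 / 141.50 = 2.742 mol
n/ν for Q = 10.95/3 = 3.650
n/ν for D = 2.742/1 = 2.742
Smallest n/ν is D → limiting reagent.
n(L) produced = (1/1) × 2.742 = 2.742 mol
Step 2:
n(L) available = 2.742 mol
n(Z) = 1480 / 210.50 = 7.031 mol
n/ν for L = 2.742/1 = 2.742
n/ν for Z = 7.031/2 = 3.516
Smallest n/ν is L → limiting reagent.
n(R) = (3/1) × 2.742 = 8.226 mol

8.23 mol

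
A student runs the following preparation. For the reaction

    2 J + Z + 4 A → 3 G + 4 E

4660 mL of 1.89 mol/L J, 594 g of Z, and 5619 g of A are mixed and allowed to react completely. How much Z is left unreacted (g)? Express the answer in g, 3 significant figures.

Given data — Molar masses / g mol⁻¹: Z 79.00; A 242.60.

246 g

n(J) = 1.89 × 4660/1000 = 8.807 mol
n(Z) = 594.0 / 79.00 = 7.519 mol
n(A) = 5619 / 242.60 = 23.16 mol
n/ν for J = 8.807/2 = 4.404
n/ν for Z = 7.519/1 = 7.519
n/ν for A = 23.16/4 = 5.790
Smallest n/ν is J → limiting reagent.
Z consumed = (1/2) × 8.807 = 4.404 mol
Z remaining = 7.519 − 4.404 = 3.115 mol
mass = 3.115 × 79.00 = 246.1 g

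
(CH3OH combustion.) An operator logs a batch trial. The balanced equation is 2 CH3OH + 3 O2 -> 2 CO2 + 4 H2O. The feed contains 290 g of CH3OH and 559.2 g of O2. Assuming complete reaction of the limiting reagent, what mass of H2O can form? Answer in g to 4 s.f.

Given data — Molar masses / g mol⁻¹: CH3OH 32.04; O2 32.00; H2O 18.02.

n(CH3OH) = 290.0 / 32.04 = 9.051 mol
n(O2) = 559.2 / 32.00 = 17.48 mol
n/ν for CH3OH = 9.051/2 = 4.526
n/ν for O2 = 17.48/3 = 5.827
Smallest n/ν is CH3OH → limiting reagent.
n(H2O) = (4/2) × 9.051 = 18.10 mol
mass = 18.10 × 18.02 = 326.2 g

326.2 g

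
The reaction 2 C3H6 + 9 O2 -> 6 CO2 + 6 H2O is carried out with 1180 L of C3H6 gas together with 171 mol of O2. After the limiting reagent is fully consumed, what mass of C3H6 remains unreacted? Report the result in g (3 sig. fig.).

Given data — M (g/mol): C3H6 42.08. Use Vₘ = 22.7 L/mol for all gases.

588 g

n(C3H6) = 1180 / 22.7 = 51.98 mol
n(O2) = 171.0 mol
n/ν for C3H6 = 51.98/2 = 25.99
n/ν for O2 = 171.0/9 = 19.00
Smallest n/ν is O2 → limiting reagent.
C3H6 consumed = (2/9) × 171.0 = 38.00 mol
C3H6 remaining = 51.98 − 38.00 = 13.98 mol
mass = 13.98 × 42.08 = 588.3 g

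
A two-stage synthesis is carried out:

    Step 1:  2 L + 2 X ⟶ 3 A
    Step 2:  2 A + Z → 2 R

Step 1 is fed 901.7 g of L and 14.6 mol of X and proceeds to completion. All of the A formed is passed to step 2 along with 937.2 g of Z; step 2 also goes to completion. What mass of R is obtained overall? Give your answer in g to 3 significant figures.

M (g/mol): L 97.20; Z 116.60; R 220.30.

Step 1:
n(L) = 901.7 / 97.20 = 9.277 mol
n(X) = 14.60 mol
n/ν for L = 9.277/2 = 4.639
n/ν for X = 14.60/2 = 7.300
Smallest n/ν is L → limiting reagent.
n(A) produced = (3/2) × 9.277 = 13.92 mol
Step 2:
n(A) available = 13.92 mol
n(Z) = 937.2 / 116.60 = 8.038 mol
n/ν for A = 13.92/2 = 6.960
n/ν for Z = 8.038/1 = 8.038
Smallest n/ν is A → limiting reagent.
n(R) = (2/2) × 13.92 = 13.92 mol
mass = 13.92 × 220.30 = 3067 g

3070 g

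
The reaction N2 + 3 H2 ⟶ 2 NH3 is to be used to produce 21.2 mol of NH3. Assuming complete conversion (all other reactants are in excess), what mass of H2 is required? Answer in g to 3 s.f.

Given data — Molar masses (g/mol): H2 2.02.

64.2 g

n(NH3) = 21.20 mol
n(H2) = (3/2) × 21.20 = 31.80 mol
mass = 31.80 × 2.02 = 64.24 g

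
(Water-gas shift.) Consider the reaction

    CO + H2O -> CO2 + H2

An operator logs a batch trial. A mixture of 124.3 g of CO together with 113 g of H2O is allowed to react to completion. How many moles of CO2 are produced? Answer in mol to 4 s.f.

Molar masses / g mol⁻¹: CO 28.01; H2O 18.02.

n(CO) = 124.3 / 28.01 = 4.438 mol
n(H2O) = 113.0 / 18.02 = 6.271 mol
n/ν → CO: 4.438, H2O: 6.271; CO is limiting.
n(CO2) = (1/1) × 4.438 = 4.438 mol

4.438 mol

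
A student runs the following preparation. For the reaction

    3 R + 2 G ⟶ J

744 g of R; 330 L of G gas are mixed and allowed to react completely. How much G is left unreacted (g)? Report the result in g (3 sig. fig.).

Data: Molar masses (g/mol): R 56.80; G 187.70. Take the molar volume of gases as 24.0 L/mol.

n(R) = 744.0 / 56.80 = 13.10 mol
n(G) = 330.0 / 24.0 = 13.75 mol
n/ν for R = 13.10/3 = 4.367
n/ν for G = 13.75/2 = 6.875
Smallest n/ν is R → limiting reagent.
G consumed = (2/3) × 13.10 = 8.733 mol
G remaining = 13.75 − 8.733 = 5.017 mol
mass = 5.017 × 187.70 = 941.7 g

942 g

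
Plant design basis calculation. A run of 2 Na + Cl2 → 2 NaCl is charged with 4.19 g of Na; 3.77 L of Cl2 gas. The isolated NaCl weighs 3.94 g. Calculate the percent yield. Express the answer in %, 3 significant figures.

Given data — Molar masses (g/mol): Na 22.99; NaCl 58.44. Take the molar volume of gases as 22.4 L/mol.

37.0 %

n(Na) = 4.190 / 22.99 = 0.1823 mol
n(Cl2) = 3.770 / 22.4 = 0.1683 mol
n/ν for Na = 0.1823/2 = 0.09115
n/ν for Cl2 = 0.1683/1 = 0.1683
Smallest n/ν is Na → limiting reagent.
theoretical n(NaCl) = (2/2) × 0.1823 = 0.1823 mol → 10.65 g
% yield = 3.94 / 10.65 × 100 = 37.00 %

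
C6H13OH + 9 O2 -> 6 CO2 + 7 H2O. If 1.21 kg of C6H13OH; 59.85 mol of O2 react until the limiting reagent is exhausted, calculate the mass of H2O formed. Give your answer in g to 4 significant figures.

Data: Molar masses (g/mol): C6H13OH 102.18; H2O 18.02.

n(C6H13OH) = 1.210×1000 / 102.18 = 11.84 mol
n(O2) = 59.85 mol
n/ν → C6H13OH: 11.84, O2: 6.650; O2 is limiting.
n(H2O) = (7/9) × 59.85 = 46.55 mol
mass = 46.55 × 18.02 = 838.8 g

838.8 g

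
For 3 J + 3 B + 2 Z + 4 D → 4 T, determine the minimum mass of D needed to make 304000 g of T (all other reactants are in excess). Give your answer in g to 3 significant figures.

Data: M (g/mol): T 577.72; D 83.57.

n(T) = 304000 / 577.72 = 526.2 mol
n(D) = (4/4) × 526.2 = 526.2 mol
mass = 526.2 × 83.57 = 43970 g

44000 g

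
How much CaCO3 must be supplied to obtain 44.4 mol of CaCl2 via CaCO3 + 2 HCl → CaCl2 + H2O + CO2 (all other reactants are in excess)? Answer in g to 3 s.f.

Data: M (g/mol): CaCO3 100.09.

n(CaCl2) = 44.40 mol
n(CaCO3) = (1/1) × 44.40 = 44.40 mol
mass = 44.40 × 100.09 = 4444 g

4440 g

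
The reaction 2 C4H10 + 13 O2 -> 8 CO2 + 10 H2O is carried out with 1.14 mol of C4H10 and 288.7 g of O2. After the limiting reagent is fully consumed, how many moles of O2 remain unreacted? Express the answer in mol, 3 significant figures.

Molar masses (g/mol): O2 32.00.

1.61 mol

n(C4H10) = 1.140 mol
n(O2) = 288.7 / 32.00 = 9.022 mol
n/ν for C4H10 = 1.140/2 = 0.5700
n/ν for O2 = 9.022/13 = 0.6940
Smallest n/ν is C4H10 → limiting reagent.
O2 consumed = (13/2) × 1.140 = 7.410 mol
O2 remaining = 9.022 − 7.410 = 1.612 mol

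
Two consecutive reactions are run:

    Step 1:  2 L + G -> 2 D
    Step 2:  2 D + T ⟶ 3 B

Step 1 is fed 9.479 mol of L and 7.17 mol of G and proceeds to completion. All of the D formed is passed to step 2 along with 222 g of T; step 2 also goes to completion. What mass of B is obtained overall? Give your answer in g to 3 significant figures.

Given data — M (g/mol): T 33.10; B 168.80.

2400 g

Step 1:
n(L) = 9.479 mol
n(G) = 7.170 mol
n/ν for L = 9.479/2 = 4.740
n/ν for G = 7.170/1 = 7.170
Smallest n/ν is L → limiting reagent.
n(D) produced = (2/2) × 9.479 = 9.479 mol
Step 2:
n(D) available = 9.479 mol
n(T) = 222.0 / 33.10 = 6.707 mol
n/ν for D = 9.479/2 = 4.740
n/ν for T = 6.707/1 = 6.707
Smallest n/ν is D → limiting reagent.
n(B) = (3/2) × 9.479 = 14.22 mol
mass = 14.22 × 168.80 = 2400 g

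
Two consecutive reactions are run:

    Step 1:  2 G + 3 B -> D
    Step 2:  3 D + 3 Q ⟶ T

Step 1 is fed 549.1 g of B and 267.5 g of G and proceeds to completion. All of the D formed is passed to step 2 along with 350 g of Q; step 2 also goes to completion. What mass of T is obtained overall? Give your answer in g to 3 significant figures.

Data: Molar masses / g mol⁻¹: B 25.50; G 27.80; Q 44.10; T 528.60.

Step 1:
n(B) = 549.1 / 25.50 = 21.53 mol
n(G) = 267.5 / 27.80 = 9.622 mol
n/ν for B = 21.53/3 = 7.177
n/ν for G = 9.622/2 = 4.811
Smallest n/ν is G → limiting reagent.
n(D) produced = (1/2) × 9.622 = 4.811 mol
Step 2:
n(D) available = 4.811 mol
n(Q) = 350.0 / 44.10 = 7.937 mol
n/ν for D = 4.811/3 = 1.604
n/ν for Q = 7.937/3 = 2.646
Smallest n/ν is D → limiting reagent.
n(T) = (1/3) × 4.811 = 1.604 mol
mass = 1.604 × 528.60 = 847.9 g

848 g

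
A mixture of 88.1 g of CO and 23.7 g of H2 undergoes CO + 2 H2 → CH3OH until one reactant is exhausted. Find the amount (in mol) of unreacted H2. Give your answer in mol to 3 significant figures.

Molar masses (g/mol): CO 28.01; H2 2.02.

n(CO) = 88.10 / 28.01 = 3.145 mol
n(H2) = 23.70 / 2.02 = 11.73 mol
n/ν for CO = 3.145/1 = 3.145
n/ν for H2 = 11.73/2 = 5.865
Smallest n/ν is CO → limiting reagent.
H2 consumed = (2/1) × 3.145 = 6.290 mol
H2 remaining = 11.73 − 6.290 = 5.440 mol

5.44 mol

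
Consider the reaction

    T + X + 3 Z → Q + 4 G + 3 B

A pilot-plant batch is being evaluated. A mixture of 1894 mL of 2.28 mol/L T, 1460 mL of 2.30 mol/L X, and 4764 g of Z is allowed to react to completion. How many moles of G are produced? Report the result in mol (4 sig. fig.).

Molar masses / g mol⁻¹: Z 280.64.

n(T) = 2.28 × 1894/1000 = 4.318 mol
n(X) = 2.30 × 1460/1000 = 3.358 mol
n(Z) = 4764 / 280.64 = 16.98 mol
n/ν for T = 4.318/1 = 4.318
n/ν for X = 3.358/1 = 3.358
n/ν for Z = 16.98/3 = 5.660
Smallest n/ν is X → limiting reagent.
n(G) = (4/1) × 3.358 = 13.43 mol

13.43 mol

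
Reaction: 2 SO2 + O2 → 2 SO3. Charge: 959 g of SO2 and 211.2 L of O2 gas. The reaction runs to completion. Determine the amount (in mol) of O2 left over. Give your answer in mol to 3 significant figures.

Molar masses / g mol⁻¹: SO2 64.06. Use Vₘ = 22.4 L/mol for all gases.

n(SO2) = 959.0 / 64.06 = 14.97 mol
n(O2) = 211.2 / 22.4 = 9.429 mol
n/ν for SO2 = 14.97/2 = 7.485
n/ν for O2 = 9.429/1 = 9.429
Smallest n/ν is SO2 → limiting reagent.
O2 consumed = (1/2) × 14.97 = 7.485 mol
O2 remaining = 9.429 − 7.485 = 1.944 mol

1.94 mol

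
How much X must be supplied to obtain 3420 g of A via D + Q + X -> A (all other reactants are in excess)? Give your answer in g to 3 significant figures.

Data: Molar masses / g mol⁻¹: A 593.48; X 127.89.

n(A) = 3420 / 593.48 = 5.763 mol
n(X) = (1/1) × 5.763 = 5.763 mol
mass = 5.763 × 127.89 = 737.0 g

737 g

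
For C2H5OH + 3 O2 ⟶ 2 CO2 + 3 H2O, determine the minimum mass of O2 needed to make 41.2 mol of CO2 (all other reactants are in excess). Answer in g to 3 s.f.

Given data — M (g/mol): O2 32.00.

1980 g

n(CO2) = 41.20 mol
n(O2) = (3/2) × 41.20 = 61.80 mol
mass = 61.80 × 32.00 = 1978 g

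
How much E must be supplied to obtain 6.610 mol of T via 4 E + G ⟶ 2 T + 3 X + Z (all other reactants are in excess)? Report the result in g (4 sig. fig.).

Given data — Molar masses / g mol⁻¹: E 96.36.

1274 g

n(T) = 6.610 mol
n(E) = (4/2) × 6.610 = 13.22 mol
mass = 13.22 × 96.36 = 1274 g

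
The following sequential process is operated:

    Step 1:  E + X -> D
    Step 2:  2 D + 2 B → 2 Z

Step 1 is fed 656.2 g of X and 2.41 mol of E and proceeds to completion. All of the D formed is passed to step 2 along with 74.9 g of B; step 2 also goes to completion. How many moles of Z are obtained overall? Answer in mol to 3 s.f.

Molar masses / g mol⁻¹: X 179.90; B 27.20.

Step 1:
n(X) = 656.2 / 179.90 = 3.648 mol
n(E) = 2.410 mol
n/ν → X: 3.648, E: 2.410; E is limiting.
n(D) produced = (1/1) × 2.410 = 2.410 mol
Step 2:
n(D) available = 2.410 mol
n(B) = 74.90 / 27.20 = 2.754 mol
n/ν → D: 1.205, B: 1.377; D is limiting.
n(Z) = (2/2) × 2.410 = 2.410 mol

2.41 mol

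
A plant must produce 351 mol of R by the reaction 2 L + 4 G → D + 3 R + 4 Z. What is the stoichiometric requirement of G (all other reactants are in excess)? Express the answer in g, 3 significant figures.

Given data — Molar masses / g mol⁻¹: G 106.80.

50000 g

n(R) = 351.0 mol
n(G) = (4/3) × 351.0 = 468.0 mol
mass = 468.0 × 106.80 = 49980 g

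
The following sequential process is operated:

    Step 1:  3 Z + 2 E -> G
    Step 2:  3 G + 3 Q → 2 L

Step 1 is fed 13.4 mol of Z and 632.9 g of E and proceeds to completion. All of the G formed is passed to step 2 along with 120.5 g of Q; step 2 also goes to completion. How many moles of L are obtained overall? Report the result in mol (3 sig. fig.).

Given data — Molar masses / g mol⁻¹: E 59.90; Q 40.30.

1.99 mol

Step 1:
n(Z) = 13.40 mol
n(E) = 632.9 / 59.90 = 10.57 mol
n/ν for Z = 13.40/3 = 4.467
n/ν for E = 10.57/2 = 5.285
Smallest n/ν is Z → limiting reagent.
n(G) produced = (1/3) × 13.40 = 4.467 mol
Step 2:
n(G) available = 4.467 mol
n(Q) = 120.5 / 40.30 = 2.990 mol
n/ν for G = 4.467/3 = 1.489
n/ν for Q = 2.990/3 = 0.9967
Smallest n/ν is Q → limiting reagent.
n(L) = (2/3) × 2.990 = 1.993 mol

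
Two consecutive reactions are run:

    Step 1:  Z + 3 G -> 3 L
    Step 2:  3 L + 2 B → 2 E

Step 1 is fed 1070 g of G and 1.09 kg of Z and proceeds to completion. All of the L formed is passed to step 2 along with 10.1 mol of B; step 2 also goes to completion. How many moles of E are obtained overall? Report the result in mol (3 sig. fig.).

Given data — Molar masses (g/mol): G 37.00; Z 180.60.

Step 1:
n(G) = 1070 / 37.00 = 28.92 mol
n(Z) = 1.090×1000 / 180.60 = 6.035 mol
n/ν for G = 28.92/3 = 9.640
n/ν for Z = 6.035/1 = 6.035
Smallest n/ν is Z → limiting reagent.
n(L) produced = (3/1) × 6.035 = 18.11 mol
Step 2:
n(L) available = 18.11 mol
n(B) = 10.10 mol
n/ν for L = 18.11/3 = 6.037
n/ν for B = 10.10/2 = 5.050
Smallest n/ν is B → limiting reagent.
n(E) = (2/2) × 10.10 = 10.10 mol

10.1 mol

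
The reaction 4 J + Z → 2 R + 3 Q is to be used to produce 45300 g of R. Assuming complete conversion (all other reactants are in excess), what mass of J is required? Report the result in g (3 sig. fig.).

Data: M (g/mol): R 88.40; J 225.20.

231000 g

n(R) = 45300 / 88.40 = 512.4 mol
n(J) = (4/2) × 512.4 = 1025 mol
mass = 1025 × 225.20 = 230800 g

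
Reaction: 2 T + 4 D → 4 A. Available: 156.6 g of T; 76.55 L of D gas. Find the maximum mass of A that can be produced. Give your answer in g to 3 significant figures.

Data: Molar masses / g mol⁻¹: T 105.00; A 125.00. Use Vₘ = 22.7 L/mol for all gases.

n(T) = 156.6 / 105.00 = 1.491 mol
n(D) = 76.55 / 22.7 = 3.372 mol
n/ν for T = 1.491/2 = 0.7455
n/ν for D = 3.372/4 = 0.8430
Smallest n/ν is T → limiting reagent.
n(A) = (4/2) × 1.491 = 2.982 mol
mass = 2.982 × 125.00 = 372.8 g

373 g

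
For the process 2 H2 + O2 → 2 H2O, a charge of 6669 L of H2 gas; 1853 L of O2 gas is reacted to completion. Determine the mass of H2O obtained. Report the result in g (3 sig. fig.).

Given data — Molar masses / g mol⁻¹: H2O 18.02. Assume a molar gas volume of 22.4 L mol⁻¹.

2980 g

n(H2) = 6669 / 22.4 = 297.7 mol
n(O2) = 1853 / 22.4 = 82.72 mol
n/ν for H2 = 297.7/2 = 148.9
n/ν for O2 = 82.72/1 = 82.72
Smallest n/ν is O2 → limiting reagent.
n(H2O) = (2/1) × 82.72 = 165.4 mol
mass = 165.4 × 18.02 = 2981 g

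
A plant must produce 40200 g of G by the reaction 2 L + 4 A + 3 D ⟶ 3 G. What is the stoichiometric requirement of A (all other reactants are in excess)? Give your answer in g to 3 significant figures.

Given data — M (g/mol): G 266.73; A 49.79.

10000 g

n(G) = 40200 / 266.73 = 150.7 mol
n(A) = (4/3) × 150.7 = 200.9 mol
mass = 200.9 × 49.79 = 10000 g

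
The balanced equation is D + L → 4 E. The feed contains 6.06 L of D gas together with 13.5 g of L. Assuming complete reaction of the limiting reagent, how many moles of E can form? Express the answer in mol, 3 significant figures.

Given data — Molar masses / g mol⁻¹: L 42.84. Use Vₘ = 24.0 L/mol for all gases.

n(D) = 6.060 / 24.0 = 0.2525 mol
n(L) = 13.50 / 42.84 = 0.3151 mol
n/ν for D = 0.2525/1 = 0.2525
n/ν for L = 0.3151/1 = 0.3151
Smallest n/ν is D → limiting reagent.
n(E) = (4/1) × 0.2525 = 1.010 mol

1.01 mol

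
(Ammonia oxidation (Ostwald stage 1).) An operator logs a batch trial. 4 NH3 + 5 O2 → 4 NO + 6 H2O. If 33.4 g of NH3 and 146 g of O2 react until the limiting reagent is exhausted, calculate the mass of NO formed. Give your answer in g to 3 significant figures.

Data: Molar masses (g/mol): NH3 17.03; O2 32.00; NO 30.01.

n(NH3) = 33.40 / 17.03 = 1.961 mol
n(O2) = 146.0 / 32.00 = 4.563 mol
n/ν → NH3: 0.4903, O2: 0.9126; NH3 is limiting.
n(NO) = (4/4) × 1.961 = 1.961 mol
mass = 1.961 × 30.01 = 58.85 g

58.9 g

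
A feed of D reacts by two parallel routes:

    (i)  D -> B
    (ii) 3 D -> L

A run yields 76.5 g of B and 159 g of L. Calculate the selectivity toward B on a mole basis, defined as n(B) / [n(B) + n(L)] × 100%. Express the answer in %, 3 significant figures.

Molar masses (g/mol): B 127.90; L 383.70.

n(B) = 76.5 / 127.90 = 0.5981 mol
n(L) = 159 / 383.70 = 0.4144 mol
selectivity = 0.5981/(0.5981+0.4144) × 100 = 59.07 %

59.1 %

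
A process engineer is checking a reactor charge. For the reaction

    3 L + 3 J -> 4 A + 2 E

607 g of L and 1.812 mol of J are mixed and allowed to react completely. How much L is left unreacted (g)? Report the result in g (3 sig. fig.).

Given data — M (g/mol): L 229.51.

n(L) = 607.0 / 229.51 = 2.645 mol
n(J) = 1.812 mol
n/ν for L = 2.645/3 = 0.8817
n/ν for J = 1.812/3 = 0.6040
Smallest n/ν is J → limiting reagent.
L consumed = (3/3) × 1.812 = 1.812 mol
L remaining = 2.645 − 1.812 = 0.8330 mol
mass = 0.8330 × 229.51 = 191.2 g

191 g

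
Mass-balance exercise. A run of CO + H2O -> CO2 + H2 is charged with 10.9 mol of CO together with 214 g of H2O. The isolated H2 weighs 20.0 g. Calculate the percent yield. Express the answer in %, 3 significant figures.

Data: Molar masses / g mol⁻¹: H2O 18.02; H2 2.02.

90.8 %

n(CO) = 10.90 mol
n(H2O) = 214.0 / 18.02 = 11.88 mol
n/ν for CO = 10.90/1 = 10.90
n/ν for H2O = 11.88/1 = 11.88
Smallest n/ν is CO → limiting reagent.
theoretical n(H2) = (1/1) × 10.90 = 10.90 mol → 22.02 g
% yield = 20.0 / 22.02 × 100 = 90.83 %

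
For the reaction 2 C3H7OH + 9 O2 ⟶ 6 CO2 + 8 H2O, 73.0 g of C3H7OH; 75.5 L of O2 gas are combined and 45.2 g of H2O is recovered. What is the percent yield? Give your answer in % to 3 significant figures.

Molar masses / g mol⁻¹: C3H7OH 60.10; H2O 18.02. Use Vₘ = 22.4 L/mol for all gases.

n(C3H7OH) = 73.00 / 60.10 = 1.215 mol
n(O2) = 75.50 / 22.4 = 3.371 mol
n/ν for C3H7OH = 1.215/2 = 0.6075
n/ν for O2 = 3.371/9 = 0.3746
Smallest n/ν is O2 → limiting reagent.
theoretical n(H2O) = (8/9) × 3.371 = 2.996 mol → 53.99 g
% yield = 45.2 / 53.99 × 100 = 83.72 %

83.7 %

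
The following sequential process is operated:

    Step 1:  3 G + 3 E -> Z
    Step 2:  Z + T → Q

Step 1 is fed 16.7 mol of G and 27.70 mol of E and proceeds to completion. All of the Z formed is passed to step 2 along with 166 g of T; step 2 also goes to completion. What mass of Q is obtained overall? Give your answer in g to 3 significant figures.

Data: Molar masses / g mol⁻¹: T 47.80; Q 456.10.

Step 1:
n(G) = 16.70 mol
n(E) = 27.70 mol
n/ν for G = 16.70/3 = 5.567
n/ν for E = 27.70/3 = 9.233
Smallest n/ν is G → limiting reagent.
n(Z) produced = (1/3) × 16.70 = 5.567 mol
Step 2:
n(Z) available = 5.567 mol
n(T) = 166.0 / 47.80 = 3.473 mol
n/ν for Z = 5.567/1 = 5.567
n/ν for T = 3.473/1 = 3.473
Smallest n/ν is T → limiting reagent.
n(Q) = (1/1) × 3.473 = 3.473 mol
mass = 3.473 × 456.10 = 1584 g

1580 g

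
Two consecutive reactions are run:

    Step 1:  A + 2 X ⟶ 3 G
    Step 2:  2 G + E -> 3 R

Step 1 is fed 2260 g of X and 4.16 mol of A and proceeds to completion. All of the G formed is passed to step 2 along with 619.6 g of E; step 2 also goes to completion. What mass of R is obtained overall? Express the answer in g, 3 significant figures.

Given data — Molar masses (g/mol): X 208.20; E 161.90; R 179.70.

2060 g

Step 1:
n(X) = 2260 / 208.20 = 10.85 mol
n(A) = 4.160 mol
n/ν for X = 10.85/2 = 5.425
n/ν for A = 4.160/1 = 4.160
Smallest n/ν is A → limiting reagent.
n(G) produced = (3/1) × 4.160 = 12.48 mol
Step 2:
n(G) available = 12.48 mol
n(E) = 619.6 / 161.90 = 3.827 mol
n/ν for G = 12.48/2 = 6.240
n/ν for E = 3.827/1 = 3.827
Smallest n/ν is E → limiting reagent.
n(R) = (3/1) × 3.827 = 11.48 mol
mass = 11.48 × 179.70 = 2063 g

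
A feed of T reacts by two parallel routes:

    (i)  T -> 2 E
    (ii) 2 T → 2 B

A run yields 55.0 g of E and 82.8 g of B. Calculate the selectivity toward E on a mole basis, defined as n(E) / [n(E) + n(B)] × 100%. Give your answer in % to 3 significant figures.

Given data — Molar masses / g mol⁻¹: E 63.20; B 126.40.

n(E) = 55.0 / 63.20 = 0.8703 mol
n(B) = 82.8 / 126.40 = 0.6551 mol
selectivity = 0.8703/(0.8703+0.6551) × 100 = 57.05 %

57.1 %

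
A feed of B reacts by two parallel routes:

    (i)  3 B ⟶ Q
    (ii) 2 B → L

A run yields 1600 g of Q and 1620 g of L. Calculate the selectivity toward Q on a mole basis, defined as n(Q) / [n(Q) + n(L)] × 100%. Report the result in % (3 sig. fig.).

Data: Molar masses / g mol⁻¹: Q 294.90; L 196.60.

n(Q) = 1600 / 294.90 = 5.426 mol
n(L) = 1620 / 196.60 = 8.240 mol
selectivity = 5.426/(5.426+8.240) × 100 = 39.70 %

39.7 %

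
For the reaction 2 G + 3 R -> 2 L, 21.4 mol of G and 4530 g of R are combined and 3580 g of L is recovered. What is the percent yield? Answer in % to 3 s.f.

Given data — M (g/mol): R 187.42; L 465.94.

n(G) = 21.40 mol
n(R) = 4530 / 187.42 = 24.17 mol
n/ν for G = 21.40/2 = 10.70
n/ν for R = 24.17/3 = 8.057
Smallest n/ν is R → limiting reagent.
theoretical n(L) = (2/3) × 24.17 = 16.11 mol → 7506 g
% yield = 3580 / 7506 × 100 = 47.70 %

47.7 %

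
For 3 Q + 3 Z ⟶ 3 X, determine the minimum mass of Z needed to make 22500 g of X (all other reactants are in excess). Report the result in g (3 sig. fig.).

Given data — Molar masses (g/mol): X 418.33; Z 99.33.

n(X) = 22500 / 418.33 = 53.79 mol
n(Z) = (3/3) × 53.79 = 53.79 mol
mass = 53.79 × 99.33 = 5343 g

5340 g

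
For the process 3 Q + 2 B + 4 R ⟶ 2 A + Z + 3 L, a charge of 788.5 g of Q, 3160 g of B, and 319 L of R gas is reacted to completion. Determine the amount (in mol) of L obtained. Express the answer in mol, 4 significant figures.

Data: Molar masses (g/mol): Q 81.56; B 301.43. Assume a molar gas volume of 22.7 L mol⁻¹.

9.668 mol

n(Q) = 788.5 / 81.56 = 9.668 mol
n(B) = 3160 / 301.43 = 10.48 mol
n(R) = 319.0 / 22.7 = 14.05 mol
n/ν → Q: 3.223, B: 5.240, R: 3.513; Q is limiting.
n(L) = (3/3) × 9.668 = 9.668 mol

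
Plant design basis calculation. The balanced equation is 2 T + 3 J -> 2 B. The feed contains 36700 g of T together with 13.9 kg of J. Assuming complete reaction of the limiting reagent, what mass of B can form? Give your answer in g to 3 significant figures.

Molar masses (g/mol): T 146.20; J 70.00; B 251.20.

33300 g

n(T) = 36700 / 146.20 = 251.0 mol
n(J) = 13.90×1000 / 70.00 = 198.6 mol
n/ν for T = 251.0/2 = 125.5
n/ν for J = 198.6/3 = 66.20
Smallest n/ν is J → limiting reagent.
n(B) = (2/3) × 198.6 = 132.4 mol
mass = 132.4 × 251.20 = 33260 g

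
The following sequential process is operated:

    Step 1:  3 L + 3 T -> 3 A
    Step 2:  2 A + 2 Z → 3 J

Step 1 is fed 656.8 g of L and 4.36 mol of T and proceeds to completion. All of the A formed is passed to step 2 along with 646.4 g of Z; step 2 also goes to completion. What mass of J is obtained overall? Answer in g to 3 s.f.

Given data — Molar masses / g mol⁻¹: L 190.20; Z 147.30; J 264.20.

1370 g

Step 1:
n(L) = 656.8 / 190.20 = 3.453 mol
n(T) = 4.360 mol
n/ν for L = 3.453/3 = 1.151
n/ν for T = 4.360/3 = 1.453
Smallest n/ν is L → limiting reagent.
n(A) produced = (3/3) × 3.453 = 3.453 mol
Step 2:
n(A) available = 3.453 mol
n(Z) = 646.4 / 147.30 = 4.388 mol
n/ν for A = 3.453/2 = 1.727
n/ν for Z = 4.388/2 = 2.194
Smallest n/ν is A → limiting reagent.
n(J) = (3/2) × 3.453 = 5.180 mol
mass = 5.180 × 264.20 = 1369 g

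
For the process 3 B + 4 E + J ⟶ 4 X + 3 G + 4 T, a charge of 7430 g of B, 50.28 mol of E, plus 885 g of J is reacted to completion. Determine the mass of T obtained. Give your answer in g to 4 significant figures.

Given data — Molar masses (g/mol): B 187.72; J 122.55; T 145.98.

n(B) = 7430 / 187.72 = 39.58 mol
n(E) = 50.28 mol
n(J) = 885.0 / 122.55 = 7.222 mol
n/ν for B = 39.58/3 = 13.19
n/ν for E = 50.28/4 = 12.57
n/ν for J = 7.222/1 = 7.222
Smallest n/ν is J → limiting reagent.
n(T) = (4/1) × 7.222 = 28.89 mol
mass = 28.89 × 145.98 = 4217 g

4217 g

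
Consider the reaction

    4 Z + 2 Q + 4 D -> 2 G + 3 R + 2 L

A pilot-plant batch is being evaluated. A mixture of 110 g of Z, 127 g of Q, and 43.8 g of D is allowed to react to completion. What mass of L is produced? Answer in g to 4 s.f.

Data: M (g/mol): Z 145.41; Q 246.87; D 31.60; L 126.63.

n(Z) = 110.0 / 145.41 = 0.7565 mol
n(Q) = 127.0 / 246.87 = 0.5144 mol
n(D) = 43.80 / 31.60 = 1.386 mol
n/ν for Z = 0.7565/4 = 0.1891
n/ν for Q = 0.5144/2 = 0.2572
n/ν for D = 1.386/4 = 0.3465
Smallest n/ν is Z → limiting reagent.
n(L) = (2/4) × 0.7565 = 0.3783 mol
mass = 0.3783 × 126.63 = 47.90 g

47.90 g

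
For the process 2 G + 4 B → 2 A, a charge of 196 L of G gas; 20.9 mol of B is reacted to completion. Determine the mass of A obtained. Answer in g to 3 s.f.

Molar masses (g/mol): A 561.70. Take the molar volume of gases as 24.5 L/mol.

4490 g

n(G) = 196.0 / 24.5 = 8.000 mol
n(B) = 20.90 mol
n/ν for G = 8.000/2 = 4.000
n/ν for B = 20.90/4 = 5.225
Smallest n/ν is G → limiting reagent.
n(A) = (2/2) × 8.000 = 8.000 mol
mass = 8.000 × 561.70 = 4494 g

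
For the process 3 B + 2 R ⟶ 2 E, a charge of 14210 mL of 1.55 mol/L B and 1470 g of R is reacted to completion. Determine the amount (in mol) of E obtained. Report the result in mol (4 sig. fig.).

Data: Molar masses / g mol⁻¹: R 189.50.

n(B) = 1.55 × 14210/1000 = 22.03 mol
n(R) = 1470 / 189.50 = 7.757 mol
n/ν for B = 22.03/3 = 7.343
n/ν for R = 7.757/2 = 3.879
Smallest n/ν is R → limiting reagent.
n(E) = (2/2) × 7.757 = 7.757 mol

7.757 mol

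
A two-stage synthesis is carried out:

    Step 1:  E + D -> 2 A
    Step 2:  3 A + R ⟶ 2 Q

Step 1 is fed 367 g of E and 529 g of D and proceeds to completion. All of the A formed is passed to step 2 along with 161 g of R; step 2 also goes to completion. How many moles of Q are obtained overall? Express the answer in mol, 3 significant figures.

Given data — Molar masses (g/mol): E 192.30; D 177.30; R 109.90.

2.54 mol

Step 1:
n(E) = 367.0 / 192.30 = 1.908 mol
n(D) = 529.0 / 177.30 = 2.984 mol
n/ν for E = 1.908/1 = 1.908
n/ν for D = 2.984/1 = 2.984
Smallest n/ν is E → limiting reagent.
n(A) produced = (2/1) × 1.908 = 3.816 mol
Step 2:
n(A) available = 3.816 mol
n(R) = 161.0 / 109.90 = 1.465 mol
n/ν for A = 3.816/3 = 1.272
n/ν for R = 1.465/1 = 1.465
Smallest n/ν is A → limiting reagent.
n(Q) = (2/3) × 3.816 = 2.544 mol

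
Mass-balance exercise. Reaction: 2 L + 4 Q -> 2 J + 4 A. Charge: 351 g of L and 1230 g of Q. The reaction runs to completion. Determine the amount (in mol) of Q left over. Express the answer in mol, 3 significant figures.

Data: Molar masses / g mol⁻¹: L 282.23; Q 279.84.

1.91 mol

n(L) = 351.0 / 282.23 = 1.244 mol
n(Q) = 1230 / 279.84 = 4.395 mol
n/ν for L = 1.244/2 = 0.6220
n/ν for Q = 4.395/4 = 1.099
Smallest n/ν is L → limiting reagent.
Q consumed = (4/2) × 1.244 = 2.488 mol
Q remaining = 4.395 − 2.488 = 1.907 mol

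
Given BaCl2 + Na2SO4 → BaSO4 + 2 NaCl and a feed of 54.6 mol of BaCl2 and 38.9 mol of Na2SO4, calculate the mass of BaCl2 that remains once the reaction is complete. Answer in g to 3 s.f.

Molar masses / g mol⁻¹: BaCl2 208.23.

n(BaCl2) = 54.60 mol
n(Na2SO4) = 38.90 mol
n/ν for BaCl2 = 54.60/1 = 54.60
n/ν for Na2SO4 = 38.90/1 = 38.90
Smallest n/ν is Na2SO4 → limiting reagent.
BaCl2 consumed = (1/1) × 38.90 = 38.90 mol
BaCl2 remaining = 54.60 − 38.90 = 15.70 mol
mass = 15.70 × 208.23 = 3269 g

3270 g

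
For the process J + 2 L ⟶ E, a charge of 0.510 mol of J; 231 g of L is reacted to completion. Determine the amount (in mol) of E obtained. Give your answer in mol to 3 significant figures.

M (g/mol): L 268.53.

n(J) = 0.5100 mol
n(L) = 231.0 / 268.53 = 0.8602 mol
n/ν for J = 0.5100/1 = 0.5100
n/ν for L = 0.8602/2 = 0.4301
Smallest n/ν is L → limiting reagent.
n(E) = (1/2) × 0.8602 = 0.4301 mol

0.430 mol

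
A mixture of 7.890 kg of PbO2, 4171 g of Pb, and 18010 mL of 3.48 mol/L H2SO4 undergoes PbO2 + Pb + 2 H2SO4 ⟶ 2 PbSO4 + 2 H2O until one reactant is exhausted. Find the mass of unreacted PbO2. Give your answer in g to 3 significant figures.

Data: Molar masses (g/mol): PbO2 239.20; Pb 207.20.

3070 g

n(PbO2) = 7.890×1000 / 239.20 = 32.98 mol
n(Pb) = 4171 / 207.20 = 20.13 mol
n(H2SO4) = 3.48 × 18010/1000 = 62.67 mol
n/ν for PbO2 = 32.98/1 = 32.98
n/ν for Pb = 20.13/1 = 20.13
n/ν for H2SO4 = 62.67/2 = 31.34
Smallest n/ν is Pb → limiting reagent.
PbO2 consumed = (1/1) × 20.13 = 20.13 mol
PbO2 remaining = 32.98 − 20.13 = 12.85 mol
mass = 12.85 × 239.20 = 3074 g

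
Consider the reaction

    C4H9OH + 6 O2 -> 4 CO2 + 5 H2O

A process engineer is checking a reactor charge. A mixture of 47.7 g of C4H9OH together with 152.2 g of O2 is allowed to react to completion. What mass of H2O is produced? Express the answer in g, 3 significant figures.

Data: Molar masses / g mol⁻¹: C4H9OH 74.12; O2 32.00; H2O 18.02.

58.0 g

n(C4H9OH) = 47.70 / 74.12 = 0.6436 mol
n(O2) = 152.2 / 32.00 = 4.756 mol
n/ν for C4H9OH = 0.6436/1 = 0.6436
n/ν for O2 = 4.756/6 = 0.7927
Smallest n/ν is C4H9OH → limiting reagent.
n(H2O) = (5/1) × 0.6436 = 3.218 mol
mass = 3.218 × 18.02 = 57.99 g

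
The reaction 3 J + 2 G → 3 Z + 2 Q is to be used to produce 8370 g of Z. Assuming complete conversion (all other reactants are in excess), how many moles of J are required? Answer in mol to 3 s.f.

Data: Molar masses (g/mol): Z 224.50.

37.3 mol

n(Z) = 8370 / 224.50 = 37.28 mol
n(J) = (3/3) × 37.28 = 37.28 mol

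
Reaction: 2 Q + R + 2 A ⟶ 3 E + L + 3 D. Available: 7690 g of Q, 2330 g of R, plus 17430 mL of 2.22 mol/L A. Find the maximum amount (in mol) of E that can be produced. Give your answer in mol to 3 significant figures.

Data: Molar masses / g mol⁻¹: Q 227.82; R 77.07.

50.6 mol

n(Q) = 7690 / 227.82 = 33.75 mol
n(R) = 2330 / 77.07 = 30.23 mol
n(A) = 2.22 × 17430/1000 = 38.69 mol
n/ν → Q: 16.88, R: 30.23, A: 19.35; Q is limiting.
n(E) = (3/2) × 33.75 = 50.63 mol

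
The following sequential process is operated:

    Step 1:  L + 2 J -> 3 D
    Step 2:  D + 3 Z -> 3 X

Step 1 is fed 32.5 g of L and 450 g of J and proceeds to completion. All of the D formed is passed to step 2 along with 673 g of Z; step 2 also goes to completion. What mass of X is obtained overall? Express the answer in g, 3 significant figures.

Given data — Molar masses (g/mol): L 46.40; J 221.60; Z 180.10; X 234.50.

Step 1:
n(L) = 32.50 / 46.40 = 0.7004 mol
n(J) = 450.0 / 221.60 = 2.031 mol
n/ν for L = 0.7004/1 = 0.7004
n/ν for J = 2.031/2 = 1.016
Smallest n/ν is L → limiting reagent.
n(D) produced = (3/1) × 0.7004 = 2.101 mol
Step 2:
n(D) available = 2.101 mol
n(Z) = 673.0 / 180.10 = 3.737 mol
n/ν for D = 2.101/1 = 2.101
n/ν for Z = 3.737/3 = 1.246
Smallest n/ν is Z → limiting reagent.
n(X) = (3/3) × 3.737 = 3.737 mol
mass = 3.737 × 234.50 = 876.3 g

876 g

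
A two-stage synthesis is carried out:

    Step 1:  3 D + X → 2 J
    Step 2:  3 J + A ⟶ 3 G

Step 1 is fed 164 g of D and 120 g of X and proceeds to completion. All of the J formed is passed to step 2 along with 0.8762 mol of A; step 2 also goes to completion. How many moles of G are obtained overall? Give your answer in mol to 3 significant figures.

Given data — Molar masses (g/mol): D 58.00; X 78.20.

Step 1:
n(D) = 164.0 / 58.00 = 2.828 mol
n(X) = 120.0 / 78.20 = 1.535 mol
n/ν for D = 2.828/3 = 0.9427
n/ν for X = 1.535/1 = 1.535
Smallest n/ν is D → limiting reagent.
n(J) produced = (2/3) × 2.828 = 1.885 mol
Step 2:
n(J) available = 1.885 mol
n(A) = 0.8762 mol
n/ν for J = 1.885/3 = 0.6283
n/ν for A = 0.8762/1 = 0.8762
Smallest n/ν is J → limiting reagent.
n(G) = (3/3) × 1.885 = 1.885 mol

1.89 mol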